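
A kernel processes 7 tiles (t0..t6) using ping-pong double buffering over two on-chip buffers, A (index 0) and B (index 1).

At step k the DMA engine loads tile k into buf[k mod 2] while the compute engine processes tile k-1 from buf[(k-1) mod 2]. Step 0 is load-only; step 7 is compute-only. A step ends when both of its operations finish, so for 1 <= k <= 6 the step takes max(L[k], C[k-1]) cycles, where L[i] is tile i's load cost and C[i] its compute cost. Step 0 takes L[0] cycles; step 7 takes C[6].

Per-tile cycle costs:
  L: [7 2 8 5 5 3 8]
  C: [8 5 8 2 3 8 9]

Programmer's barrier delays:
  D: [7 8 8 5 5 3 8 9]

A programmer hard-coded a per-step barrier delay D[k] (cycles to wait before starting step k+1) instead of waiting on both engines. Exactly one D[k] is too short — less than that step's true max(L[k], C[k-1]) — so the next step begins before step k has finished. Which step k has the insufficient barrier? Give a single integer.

hazard at step 3

[0] required=L[0]=7=7 vs D=7 ok
[1] required=max(L[1]=2,C[0]=8)=8 vs D=8 ok
[2] required=max(L[2]=8,C[1]=5)=8 vs D=8 ok
[3] required=max(L[3]=5,C[2]=8)=8 vs D=5 SHORT
[4] required=max(L[4]=5,C[3]=2)=5 vs D=5 ok
[5] required=max(L[5]=3,C[4]=3)=3 vs D=3 ok
[6] required=max(L[6]=8,C[5]=8)=8 vs D=8 ok
[7] required=C[6]=9=9 vs D=9 ok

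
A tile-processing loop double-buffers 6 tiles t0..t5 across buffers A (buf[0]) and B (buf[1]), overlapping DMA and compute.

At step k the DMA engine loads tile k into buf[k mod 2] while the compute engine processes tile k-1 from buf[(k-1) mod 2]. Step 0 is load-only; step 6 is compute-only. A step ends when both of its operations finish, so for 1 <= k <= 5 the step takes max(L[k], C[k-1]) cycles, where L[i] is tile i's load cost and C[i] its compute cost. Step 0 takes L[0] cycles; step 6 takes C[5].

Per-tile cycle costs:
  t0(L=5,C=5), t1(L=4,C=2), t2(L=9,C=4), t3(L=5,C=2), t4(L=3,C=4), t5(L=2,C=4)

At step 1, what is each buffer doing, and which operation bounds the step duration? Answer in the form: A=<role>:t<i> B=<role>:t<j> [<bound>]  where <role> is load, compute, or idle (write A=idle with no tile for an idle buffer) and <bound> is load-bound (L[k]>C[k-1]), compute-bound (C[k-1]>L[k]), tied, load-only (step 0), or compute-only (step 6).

step 0: L[0]=5 → dur=5, Σ=5 | A=load:t0 B=idle [load-only]
step 1: L[1]=4 C[0]=5 → dur=5, Σ=10 | A=compute:t0 B=load:t1 [compute-bound]
step 2: L[2]=9 C[1]=2 → dur=9, Σ=19 | A=load:t2 B=compute:t1 [load-bound]
step 3: L[3]=5 C[2]=4 → dur=5, Σ=24 | A=compute:t2 B=load:t3 [load-bound]
step 4: L[4]=3 C[3]=2 → dur=3, Σ=27 | A=load:t4 B=compute:t3 [load-bound]
step 5: L[5]=2 C[4]=4 → dur=4, Σ=31 | A=compute:t4 B=load:t5 [compute-bound]
step 6: C[5]=4 → dur=4, Σ=35 | A=idle B=compute:t5 [compute-only]

step 1: A=compute:t0 B=load:t1 [compute-bound]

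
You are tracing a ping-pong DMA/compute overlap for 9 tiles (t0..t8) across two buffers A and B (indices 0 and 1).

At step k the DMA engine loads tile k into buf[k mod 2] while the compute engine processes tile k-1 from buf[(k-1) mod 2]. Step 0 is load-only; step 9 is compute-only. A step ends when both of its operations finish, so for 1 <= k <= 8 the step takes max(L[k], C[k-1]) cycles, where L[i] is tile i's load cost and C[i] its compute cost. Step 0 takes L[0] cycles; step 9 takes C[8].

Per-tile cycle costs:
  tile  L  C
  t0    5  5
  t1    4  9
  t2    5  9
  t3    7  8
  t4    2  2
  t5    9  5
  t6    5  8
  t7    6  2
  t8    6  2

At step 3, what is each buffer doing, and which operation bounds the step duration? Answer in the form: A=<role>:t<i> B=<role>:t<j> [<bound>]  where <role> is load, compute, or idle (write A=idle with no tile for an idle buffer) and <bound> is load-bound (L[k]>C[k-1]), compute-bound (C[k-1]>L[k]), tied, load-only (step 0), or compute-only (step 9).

  0. 5=5c; end=5; A:t0 B:-
  1. max(4,5)=5c; end=10; A:t0 B:t1
  2. max(5,9)=9c; end=19; A:t2 B:t1
  3. max(7,9)=9c; end=28; A:t2 B:t3
  4. max(2,8)=8c; end=36; A:t4 B:t3
  5. max(9,2)=9c; end=45; A:t4 B:t5
  6. max(5,5)=5c; end=50; A:t6 B:t5
  7. max(6,8)=8c; end=58; A:t6 B:t7
  8. max(6,2)=6c; end=64; A:t8 B:t7
  9. 2=2c; end=66; A:t8 B:t7

step 3: A=compute:t2 B=load:t3 [compute-bound]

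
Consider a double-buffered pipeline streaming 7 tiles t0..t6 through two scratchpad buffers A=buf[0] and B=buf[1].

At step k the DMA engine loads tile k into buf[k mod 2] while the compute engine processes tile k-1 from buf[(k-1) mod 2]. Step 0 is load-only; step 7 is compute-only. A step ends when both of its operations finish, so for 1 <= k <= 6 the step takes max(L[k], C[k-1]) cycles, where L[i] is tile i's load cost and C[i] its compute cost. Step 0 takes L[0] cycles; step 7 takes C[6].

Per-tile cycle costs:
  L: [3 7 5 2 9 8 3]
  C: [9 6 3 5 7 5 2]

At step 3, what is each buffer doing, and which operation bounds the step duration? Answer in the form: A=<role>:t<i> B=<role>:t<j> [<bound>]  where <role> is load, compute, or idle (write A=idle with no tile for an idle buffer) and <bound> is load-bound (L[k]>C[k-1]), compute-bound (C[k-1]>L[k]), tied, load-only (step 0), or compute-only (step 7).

k=0 load=t0/3c comp=- wait=3 total=3
k=1 load=t1/7c comp=t0/9c wait=9 total=12
k=2 load=t2/5c comp=t1/6c wait=6 total=18
k=3 load=t3/2c comp=t2/3c wait=3 total=21
k=4 load=t4/9c comp=t3/5c wait=9 total=30
k=5 load=t5/8c comp=t4/7c wait=8 total=38
k=6 load=t6/3c comp=t5/5c wait=5 total=43
k=7 load=- comp=t6/2c wait=2 total=45

step 3: A=compute:t2 B=load:t3 [compute-bound]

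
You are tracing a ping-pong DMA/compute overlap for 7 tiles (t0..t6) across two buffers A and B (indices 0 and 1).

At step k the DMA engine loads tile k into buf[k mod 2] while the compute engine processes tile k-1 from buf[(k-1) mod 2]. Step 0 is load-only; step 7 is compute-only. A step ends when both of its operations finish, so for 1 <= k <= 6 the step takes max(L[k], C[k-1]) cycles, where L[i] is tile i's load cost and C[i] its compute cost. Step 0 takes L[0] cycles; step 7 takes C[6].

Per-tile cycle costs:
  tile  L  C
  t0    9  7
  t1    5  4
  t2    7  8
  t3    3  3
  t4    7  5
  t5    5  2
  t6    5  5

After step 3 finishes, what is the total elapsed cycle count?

k=0 load=t0/9c comp=- wait=9 total=9
k=1 load=t1/5c comp=t0/7c wait=7 total=16
k=2 load=t2/7c comp=t1/4c wait=7 total=23
k=3 load=t3/3c comp=t2/8c wait=8 total=31
k=4 load=t4/7c comp=t3/3c wait=7 total=38
k=5 load=t5/5c comp=t4/5c wait=5 total=43
k=6 load=t6/5c comp=t5/2c wait=5 total=48
k=7 load=- comp=t6/5c wait=5 total=53

end_cycle[3] = 31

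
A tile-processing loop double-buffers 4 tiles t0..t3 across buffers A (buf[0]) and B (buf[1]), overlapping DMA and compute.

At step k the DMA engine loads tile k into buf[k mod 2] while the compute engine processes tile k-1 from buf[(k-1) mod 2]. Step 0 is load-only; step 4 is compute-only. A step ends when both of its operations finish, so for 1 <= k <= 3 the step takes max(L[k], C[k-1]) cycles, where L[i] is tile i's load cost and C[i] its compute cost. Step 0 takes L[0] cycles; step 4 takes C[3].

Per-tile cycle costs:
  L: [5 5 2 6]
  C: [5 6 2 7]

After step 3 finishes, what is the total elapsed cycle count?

k=0 load=t0/5c comp=- wait=5 total=5
k=1 load=t1/5c comp=t0/5c wait=5 total=10
k=2 load=t2/2c comp=t1/6c wait=6 total=16
k=3 load=t3/6c comp=t2/2c wait=6 total=22
k=4 load=- comp=t3/7c wait=7 total=29

end_cycle[3] = 22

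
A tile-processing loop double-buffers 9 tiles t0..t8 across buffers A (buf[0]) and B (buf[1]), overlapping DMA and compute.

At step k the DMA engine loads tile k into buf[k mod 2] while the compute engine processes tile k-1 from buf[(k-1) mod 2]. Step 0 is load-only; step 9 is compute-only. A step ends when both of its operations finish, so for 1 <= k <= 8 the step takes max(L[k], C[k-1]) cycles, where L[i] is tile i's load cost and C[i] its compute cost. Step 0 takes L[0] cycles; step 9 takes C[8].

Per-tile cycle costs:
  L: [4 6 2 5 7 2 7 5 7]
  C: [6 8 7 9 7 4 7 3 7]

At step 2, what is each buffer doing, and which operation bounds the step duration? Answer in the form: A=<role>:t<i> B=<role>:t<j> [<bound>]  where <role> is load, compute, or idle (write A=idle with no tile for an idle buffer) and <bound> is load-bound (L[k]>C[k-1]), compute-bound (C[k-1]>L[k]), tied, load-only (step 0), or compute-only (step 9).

step 2: A=load:t2 B=compute:t1 [compute-bound]

k=0 load=t0/4c comp=- wait=4 total=4
k=1 load=t1/6c comp=t0/6c wait=6 total=10
k=2 load=t2/2c comp=t1/8c wait=8 total=18
k=3 load=t3/5c comp=t2/7c wait=7 total=25
k=4 load=t4/7c comp=t3/9c wait=9 total=34
k=5 load=t5/2c comp=t4/7c wait=7 total=41
k=6 load=t6/7c comp=t5/4c wait=7 total=48
k=7 load=t7/5c comp=t6/7c wait=7 total=55
k=8 load=t8/7c comp=t7/3c wait=7 total=62
k=9 load=- comp=t8/7c wait=7 total=69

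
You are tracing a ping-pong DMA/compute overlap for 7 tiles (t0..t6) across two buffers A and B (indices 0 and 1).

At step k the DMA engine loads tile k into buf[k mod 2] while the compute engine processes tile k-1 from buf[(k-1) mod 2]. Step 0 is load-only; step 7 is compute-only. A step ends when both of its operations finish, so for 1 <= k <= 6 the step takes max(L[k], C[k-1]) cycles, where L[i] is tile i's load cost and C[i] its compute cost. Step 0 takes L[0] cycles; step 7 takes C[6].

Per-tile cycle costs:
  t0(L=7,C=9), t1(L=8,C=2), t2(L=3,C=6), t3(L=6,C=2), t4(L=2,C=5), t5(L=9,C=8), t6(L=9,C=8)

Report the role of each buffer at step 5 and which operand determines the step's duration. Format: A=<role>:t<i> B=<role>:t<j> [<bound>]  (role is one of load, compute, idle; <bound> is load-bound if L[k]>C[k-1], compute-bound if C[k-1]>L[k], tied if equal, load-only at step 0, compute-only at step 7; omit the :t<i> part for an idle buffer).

[0] DMA t0→A (7c) ∥ CU idle ⇒ 7c, clock 7
[1] DMA t1→B (8c) ∥ CU A:t0 (9c) ⇒ 9c, clock 16
[2] DMA t2→A (3c) ∥ CU B:t1 (2c) ⇒ 3c, clock 19
[3] DMA t3→B (6c) ∥ CU A:t2 (6c) ⇒ 6c, clock 25
[4] DMA t4→A (2c) ∥ CU B:t3 (2c) ⇒ 2c, clock 27
[5] DMA t5→B (9c) ∥ CU A:t4 (5c) ⇒ 9c, clock 36
[6] DMA t6→A (9c) ∥ CU B:t5 (8c) ⇒ 9c, clock 45
[7] DMA idle ∥ CU A:t6 (8c) ⇒ 8c, clock 53

step 5: A=compute:t4 B=load:t5 [load-bound]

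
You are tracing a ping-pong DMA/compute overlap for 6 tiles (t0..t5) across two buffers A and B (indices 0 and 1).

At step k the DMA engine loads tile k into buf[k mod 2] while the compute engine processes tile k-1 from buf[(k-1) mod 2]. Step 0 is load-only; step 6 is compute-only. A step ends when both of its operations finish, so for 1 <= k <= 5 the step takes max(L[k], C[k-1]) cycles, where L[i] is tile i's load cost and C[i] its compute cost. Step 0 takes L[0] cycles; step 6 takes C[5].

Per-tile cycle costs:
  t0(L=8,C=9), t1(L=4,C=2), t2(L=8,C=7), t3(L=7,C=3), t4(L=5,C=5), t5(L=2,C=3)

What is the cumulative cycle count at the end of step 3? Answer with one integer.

step 0: L[0]=8 → dur=8, Σ=8 | A=load:t0 B=idle [load-only]
step 1: L[1]=4 C[0]=9 → dur=9, Σ=17 | A=compute:t0 B=load:t1 [compute-bound]
step 2: L[2]=8 C[1]=2 → dur=8, Σ=25 | A=load:t2 B=compute:t1 [load-bound]
step 3: L[3]=7 C[2]=7 → dur=7, Σ=32 | A=compute:t2 B=load:t3 [tied]
step 4: L[4]=5 C[3]=3 → dur=5, Σ=37 | A=load:t4 B=compute:t3 [load-bound]
step 5: L[5]=2 C[4]=5 → dur=5, Σ=42 | A=compute:t4 B=load:t5 [compute-bound]
step 6: C[5]=3 → dur=3, Σ=45 | A=idle B=compute:t5 [compute-only]

end_cycle[3] = 32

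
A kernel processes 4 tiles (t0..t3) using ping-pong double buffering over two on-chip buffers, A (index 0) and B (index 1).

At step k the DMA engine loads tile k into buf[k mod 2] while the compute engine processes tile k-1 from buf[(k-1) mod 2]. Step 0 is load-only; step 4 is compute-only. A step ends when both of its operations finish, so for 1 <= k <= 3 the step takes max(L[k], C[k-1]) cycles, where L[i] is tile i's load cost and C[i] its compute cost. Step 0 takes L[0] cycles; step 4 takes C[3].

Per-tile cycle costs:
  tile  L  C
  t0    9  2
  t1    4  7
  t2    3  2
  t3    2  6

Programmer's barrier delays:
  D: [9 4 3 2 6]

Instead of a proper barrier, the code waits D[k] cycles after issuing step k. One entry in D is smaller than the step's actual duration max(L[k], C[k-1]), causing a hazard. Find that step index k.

hazard at step 2

k=0 barrier L[0]=9→9c, D[0]=9 ok
k=1 barrier max(L[1]=4,C[0]=2)→4c, D[1]=4 ok
k=2 barrier max(L[2]=3,C[1]=7)→7c, D[2]=3 SHORT
k=3 barrier max(L[3]=2,C[2]=2)→2c, D[3]=2 ok
k=4 barrier C[3]=6→6c, D[4]=6 ok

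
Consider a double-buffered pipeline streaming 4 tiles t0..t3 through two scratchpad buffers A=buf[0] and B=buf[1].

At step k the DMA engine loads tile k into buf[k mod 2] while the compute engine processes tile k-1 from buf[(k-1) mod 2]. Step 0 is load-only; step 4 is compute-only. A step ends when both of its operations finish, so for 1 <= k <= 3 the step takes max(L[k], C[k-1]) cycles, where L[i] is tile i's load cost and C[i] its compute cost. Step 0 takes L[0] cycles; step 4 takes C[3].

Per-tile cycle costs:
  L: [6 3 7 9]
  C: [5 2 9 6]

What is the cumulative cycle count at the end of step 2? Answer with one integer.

end_cycle[2] = 18

k=0 load=t0/6c comp=- wait=6 total=6
k=1 load=t1/3c comp=t0/5c wait=5 total=11
k=2 load=t2/7c comp=t1/2c wait=7 total=18
k=3 load=t3/9c comp=t2/9c wait=9 total=27
k=4 load=- comp=t3/6c wait=6 total=33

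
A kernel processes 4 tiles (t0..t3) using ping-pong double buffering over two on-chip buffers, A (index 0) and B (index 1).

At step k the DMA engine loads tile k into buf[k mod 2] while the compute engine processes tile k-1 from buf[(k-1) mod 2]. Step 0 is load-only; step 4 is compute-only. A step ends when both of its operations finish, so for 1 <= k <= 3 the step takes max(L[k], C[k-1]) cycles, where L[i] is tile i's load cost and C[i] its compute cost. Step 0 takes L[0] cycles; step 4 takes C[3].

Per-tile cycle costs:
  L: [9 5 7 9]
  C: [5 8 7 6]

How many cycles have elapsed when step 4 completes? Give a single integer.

end_cycle[4] = 37

k=0 load=t0/9c comp=- wait=9 total=9
k=1 load=t1/5c comp=t0/5c wait=5 total=14
k=2 load=t2/7c comp=t1/8c wait=8 total=22
k=3 load=t3/9c comp=t2/7c wait=9 total=31
k=4 load=- comp=t3/6c wait=6 total=37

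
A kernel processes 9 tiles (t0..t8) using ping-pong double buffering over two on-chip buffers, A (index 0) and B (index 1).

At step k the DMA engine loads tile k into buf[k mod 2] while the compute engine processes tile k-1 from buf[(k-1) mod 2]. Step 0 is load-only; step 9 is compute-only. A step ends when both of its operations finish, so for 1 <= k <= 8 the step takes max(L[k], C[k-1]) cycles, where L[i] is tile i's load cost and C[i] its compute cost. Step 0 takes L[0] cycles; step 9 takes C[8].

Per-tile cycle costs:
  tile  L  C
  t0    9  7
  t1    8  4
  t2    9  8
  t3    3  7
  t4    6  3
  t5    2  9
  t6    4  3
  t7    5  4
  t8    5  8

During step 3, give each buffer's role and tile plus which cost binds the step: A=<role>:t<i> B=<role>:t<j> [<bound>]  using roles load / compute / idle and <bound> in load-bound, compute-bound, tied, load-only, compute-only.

step 3: A=compute:t2 B=load:t3 [compute-bound]

  0. 9=9c; end=9; A:t0 B:-
  1. max(8,7)=8c; end=17; A:t0 B:t1
  2. max(9,4)=9c; end=26; A:t2 B:t1
  3. max(3,8)=8c; end=34; A:t2 B:t3
  4. max(6,7)=7c; end=41; A:t4 B:t3
  5. max(2,3)=3c; end=44; A:t4 B:t5
  6. max(4,9)=9c; end=53; A:t6 B:t5
  7. max(5,3)=5c; end=58; A:t6 B:t7
  8. max(5,4)=5c; end=63; A:t8 B:t7
  9. 8=8c; end=71; A:t8 B:t7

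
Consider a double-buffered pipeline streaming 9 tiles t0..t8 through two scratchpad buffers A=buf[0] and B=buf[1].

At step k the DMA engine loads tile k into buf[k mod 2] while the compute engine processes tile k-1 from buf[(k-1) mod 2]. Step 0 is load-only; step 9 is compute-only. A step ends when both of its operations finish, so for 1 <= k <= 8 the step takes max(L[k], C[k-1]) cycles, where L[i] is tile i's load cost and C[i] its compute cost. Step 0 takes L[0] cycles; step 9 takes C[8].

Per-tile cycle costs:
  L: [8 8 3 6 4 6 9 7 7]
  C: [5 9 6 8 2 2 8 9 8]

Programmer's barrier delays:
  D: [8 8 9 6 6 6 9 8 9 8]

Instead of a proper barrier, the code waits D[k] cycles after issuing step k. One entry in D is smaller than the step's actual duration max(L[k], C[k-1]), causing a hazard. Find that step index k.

step 0: need L[0]=8 = 8; D[0]=8 ok
step 1: need max(L[1]=8,C[0]=5) = 8; D[1]=8 ok
step 2: need max(L[2]=3,C[1]=9) = 9; D[2]=9 ok
step 3: need max(L[3]=6,C[2]=6) = 6; D[3]=6 ok
step 4: need max(L[4]=4,C[3]=8) = 8; D[4]=6 SHORT
step 5: need max(L[5]=6,C[4]=2) = 6; D[5]=6 ok
step 6: need max(L[6]=9,C[5]=2) = 9; D[6]=9 ok
step 7: need max(L[7]=7,C[6]=8) = 8; D[7]=8 ok
step 8: need max(L[8]=7,C[7]=9) = 9; D[8]=9 ok
step 9: need C[8]=8 = 8; D[9]=8 ok

hazard at step 4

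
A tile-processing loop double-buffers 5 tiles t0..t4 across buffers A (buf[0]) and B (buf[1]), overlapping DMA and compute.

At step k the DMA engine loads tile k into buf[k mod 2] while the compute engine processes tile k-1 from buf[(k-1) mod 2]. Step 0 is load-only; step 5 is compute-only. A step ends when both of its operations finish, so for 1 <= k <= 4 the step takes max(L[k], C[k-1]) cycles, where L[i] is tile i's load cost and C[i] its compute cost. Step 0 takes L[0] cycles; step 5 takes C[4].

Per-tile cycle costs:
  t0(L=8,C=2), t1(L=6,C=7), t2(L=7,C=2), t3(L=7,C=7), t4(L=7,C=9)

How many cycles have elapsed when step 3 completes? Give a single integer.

end_cycle[3] = 28

[0] DMA t0→A (8c) ∥ CU idle ⇒ 8c, clock 8
[1] DMA t1→B (6c) ∥ CU A:t0 (2c) ⇒ 6c, clock 14
[2] DMA t2→A (7c) ∥ CU B:t1 (7c) ⇒ 7c, clock 21
[3] DMA t3→B (7c) ∥ CU A:t2 (2c) ⇒ 7c, clock 28
[4] DMA t4→A (7c) ∥ CU B:t3 (7c) ⇒ 7c, clock 35
[5] DMA idle ∥ CU A:t4 (9c) ⇒ 9c, clock 44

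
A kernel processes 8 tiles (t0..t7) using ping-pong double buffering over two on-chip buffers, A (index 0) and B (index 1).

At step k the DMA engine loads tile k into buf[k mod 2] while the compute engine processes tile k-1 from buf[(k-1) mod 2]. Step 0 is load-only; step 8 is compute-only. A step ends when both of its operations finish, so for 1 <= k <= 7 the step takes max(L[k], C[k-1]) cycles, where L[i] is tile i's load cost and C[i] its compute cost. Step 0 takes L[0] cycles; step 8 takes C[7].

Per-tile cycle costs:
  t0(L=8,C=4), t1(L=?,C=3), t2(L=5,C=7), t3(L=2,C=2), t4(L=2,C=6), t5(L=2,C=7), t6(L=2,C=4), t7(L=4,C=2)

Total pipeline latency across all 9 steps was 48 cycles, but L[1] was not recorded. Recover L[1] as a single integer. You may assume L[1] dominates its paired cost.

L[1] = 7

step 0 = dur = L[0]=8 = 8
step 1 = dur = max(L[1]=?, C[0]=4) = L[1]  (unknown; binding)
step 2 = dur = max(L[2]=5, C[1]=3) = 5
step 3 = dur = max(L[3]=2, C[2]=7) = 7
step 4 = dur = max(L[4]=2, C[3]=2) = 2
step 5 = dur = max(L[5]=2, C[4]=6) = 6
step 6 = dur = max(L[6]=2, C[5]=7) = 7
step 7 = dur = max(L[7]=4, C[6]=4) = 4
step 8 = dur = C[7]=2 = 2
sum of known step durations = 41
dur[1] = total - known = 48 - 41 = 7
L[1] is the binding max in step 1, so L[1] = dur[1] = 7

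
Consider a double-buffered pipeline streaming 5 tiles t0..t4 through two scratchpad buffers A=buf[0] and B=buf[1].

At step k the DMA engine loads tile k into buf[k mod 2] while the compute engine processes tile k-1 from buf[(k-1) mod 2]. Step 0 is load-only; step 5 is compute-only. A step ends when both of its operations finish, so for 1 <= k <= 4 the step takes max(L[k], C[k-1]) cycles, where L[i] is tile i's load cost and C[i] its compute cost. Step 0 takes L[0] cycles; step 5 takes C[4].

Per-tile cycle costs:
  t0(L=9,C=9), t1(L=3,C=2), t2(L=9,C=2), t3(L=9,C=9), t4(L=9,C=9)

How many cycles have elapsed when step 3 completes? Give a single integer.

step 0: L[0]=9 → dur=9, Σ=9 | A=load:t0 B=idle [load-only]
step 1: L[1]=3 C[0]=9 → dur=9, Σ=18 | A=compute:t0 B=load:t1 [compute-bound]
step 2: L[2]=9 C[1]=2 → dur=9, Σ=27 | A=load:t2 B=compute:t1 [load-bound]
step 3: L[3]=9 C[2]=2 → dur=9, Σ=36 | A=compute:t2 B=load:t3 [load-bound]
step 4: L[4]=9 C[3]=9 → dur=9, Σ=45 | A=load:t4 B=compute:t3 [tied]
step 5: C[4]=9 → dur=9, Σ=54 | A=compute:t4 B=idle [compute-only]

end_cycle[3] = 36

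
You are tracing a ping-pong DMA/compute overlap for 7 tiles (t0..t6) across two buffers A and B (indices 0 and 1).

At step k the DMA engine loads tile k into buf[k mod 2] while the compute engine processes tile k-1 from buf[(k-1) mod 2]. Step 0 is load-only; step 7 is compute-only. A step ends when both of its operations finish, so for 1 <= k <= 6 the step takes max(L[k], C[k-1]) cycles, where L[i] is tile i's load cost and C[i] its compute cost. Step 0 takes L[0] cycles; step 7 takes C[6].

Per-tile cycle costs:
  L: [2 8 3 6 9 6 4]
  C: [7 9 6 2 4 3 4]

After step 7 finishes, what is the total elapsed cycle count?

step 0: L[0]=2 → dur=2, Σ=2 | A=load:t0 B=idle [load-only]
step 1: L[1]=8 C[0]=7 → dur=8, Σ=10 | A=compute:t0 B=load:t1 [load-bound]
step 2: L[2]=3 C[1]=9 → dur=9, Σ=19 | A=load:t2 B=compute:t1 [compute-bound]
step 3: L[3]=6 C[2]=6 → dur=6, Σ=25 | A=compute:t2 B=load:t3 [tied]
step 4: L[4]=9 C[3]=2 → dur=9, Σ=34 | A=load:t4 B=compute:t3 [load-bound]
step 5: L[5]=6 C[4]=4 → dur=6, Σ=40 | A=compute:t4 B=load:t5 [load-bound]
step 6: L[6]=4 C[5]=3 → dur=4, Σ=44 | A=load:t6 B=compute:t5 [load-bound]
step 7: C[6]=4 → dur=4, Σ=48 | A=compute:t6 B=idle [compute-only]

end_cycle[7] = 48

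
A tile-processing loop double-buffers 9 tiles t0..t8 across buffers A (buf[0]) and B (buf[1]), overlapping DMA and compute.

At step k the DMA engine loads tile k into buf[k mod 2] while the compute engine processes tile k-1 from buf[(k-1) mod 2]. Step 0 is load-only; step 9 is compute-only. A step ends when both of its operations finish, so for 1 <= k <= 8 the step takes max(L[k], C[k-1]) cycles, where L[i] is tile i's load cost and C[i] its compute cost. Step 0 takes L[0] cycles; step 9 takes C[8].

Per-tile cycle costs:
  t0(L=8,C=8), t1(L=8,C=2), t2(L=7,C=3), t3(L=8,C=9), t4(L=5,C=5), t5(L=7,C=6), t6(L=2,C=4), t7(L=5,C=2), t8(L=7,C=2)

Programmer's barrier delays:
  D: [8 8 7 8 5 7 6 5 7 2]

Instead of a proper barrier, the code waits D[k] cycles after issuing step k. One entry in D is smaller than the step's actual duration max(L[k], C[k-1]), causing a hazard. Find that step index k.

hazard at step 4

[0] required=L[0]=8=8 vs D=8 ok
[1] required=max(L[1]=8,C[0]=8)=8 vs D=8 ok
[2] required=max(L[2]=7,C[1]=2)=7 vs D=7 ok
[3] required=max(L[3]=8,C[2]=3)=8 vs D=8 ok
[4] required=max(L[4]=5,C[3]=9)=9 vs D=5 SHORT
[5] required=max(L[5]=7,C[4]=5)=7 vs D=7 ok
[6] required=max(L[6]=2,C[5]=6)=6 vs D=6 ok
[7] required=max(L[7]=5,C[6]=4)=5 vs D=5 ok
[8] required=max(L[8]=7,C[7]=2)=7 vs D=7 ok
[9] required=C[8]=2=2 vs D=2 ok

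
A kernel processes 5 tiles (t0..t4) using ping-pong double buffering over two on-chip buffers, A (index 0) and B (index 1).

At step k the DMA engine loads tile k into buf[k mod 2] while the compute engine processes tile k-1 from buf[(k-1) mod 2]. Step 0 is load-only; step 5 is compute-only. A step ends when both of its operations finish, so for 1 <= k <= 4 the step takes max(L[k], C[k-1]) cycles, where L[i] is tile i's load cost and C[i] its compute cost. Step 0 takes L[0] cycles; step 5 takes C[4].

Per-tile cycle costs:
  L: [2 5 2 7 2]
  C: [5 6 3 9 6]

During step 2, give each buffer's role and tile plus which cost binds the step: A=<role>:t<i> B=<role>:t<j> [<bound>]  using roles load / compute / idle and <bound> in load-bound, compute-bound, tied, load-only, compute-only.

step 2: A=load:t2 B=compute:t1 [compute-bound]

[0] DMA t0→A (2c) ∥ CU idle ⇒ 2c, clock 2
[1] DMA t1→B (5c) ∥ CU A:t0 (5c) ⇒ 5c, clock 7
[2] DMA t2→A (2c) ∥ CU B:t1 (6c) ⇒ 6c, clock 13
[3] DMA t3→B (7c) ∥ CU A:t2 (3c) ⇒ 7c, clock 20
[4] DMA t4→A (2c) ∥ CU B:t3 (9c) ⇒ 9c, clock 29
[5] DMA idle ∥ CU A:t4 (6c) ⇒ 6c, clock 35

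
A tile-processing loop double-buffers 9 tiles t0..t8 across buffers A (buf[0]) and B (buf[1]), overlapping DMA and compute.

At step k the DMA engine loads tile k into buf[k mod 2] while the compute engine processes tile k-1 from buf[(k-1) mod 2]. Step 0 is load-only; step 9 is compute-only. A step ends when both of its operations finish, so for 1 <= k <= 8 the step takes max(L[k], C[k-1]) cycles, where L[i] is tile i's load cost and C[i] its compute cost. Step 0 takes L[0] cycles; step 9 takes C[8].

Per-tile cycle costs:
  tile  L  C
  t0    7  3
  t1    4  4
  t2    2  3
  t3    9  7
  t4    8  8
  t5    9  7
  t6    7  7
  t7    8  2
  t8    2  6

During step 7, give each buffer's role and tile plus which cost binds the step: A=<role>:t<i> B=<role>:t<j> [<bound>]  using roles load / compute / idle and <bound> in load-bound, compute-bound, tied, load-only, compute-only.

k=0 load=t0/7c comp=- wait=7 total=7
k=1 load=t1/4c comp=t0/3c wait=4 total=11
k=2 load=t2/2c comp=t1/4c wait=4 total=15
k=3 load=t3/9c comp=t2/3c wait=9 total=24
k=4 load=t4/8c comp=t3/7c wait=8 total=32
k=5 load=t5/9c comp=t4/8c wait=9 total=41
k=6 load=t6/7c comp=t5/7c wait=7 total=48
k=7 load=t7/8c comp=t6/7c wait=8 total=56
k=8 load=t8/2c comp=t7/2c wait=2 total=58
k=9 load=- comp=t8/6c wait=6 total=64

step 7: A=compute:t6 B=load:t7 [load-bound]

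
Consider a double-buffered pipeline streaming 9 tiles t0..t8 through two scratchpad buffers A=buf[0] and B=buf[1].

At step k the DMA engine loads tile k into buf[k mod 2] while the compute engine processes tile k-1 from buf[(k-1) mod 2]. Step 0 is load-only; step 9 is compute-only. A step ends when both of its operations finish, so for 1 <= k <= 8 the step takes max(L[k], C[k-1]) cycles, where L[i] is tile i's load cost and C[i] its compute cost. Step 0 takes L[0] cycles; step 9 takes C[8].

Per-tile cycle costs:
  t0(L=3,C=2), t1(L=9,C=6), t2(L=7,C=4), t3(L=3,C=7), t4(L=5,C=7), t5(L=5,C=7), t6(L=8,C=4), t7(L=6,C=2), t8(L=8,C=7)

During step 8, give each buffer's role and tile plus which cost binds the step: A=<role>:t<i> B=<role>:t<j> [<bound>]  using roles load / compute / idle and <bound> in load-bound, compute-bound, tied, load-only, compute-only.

  0. 3=3c; end=3; A:t0 B:-
  1. max(9,2)=9c; end=12; A:t0 B:t1
  2. max(7,6)=7c; end=19; A:t2 B:t1
  3. max(3,4)=4c; end=23; A:t2 B:t3
  4. max(5,7)=7c; end=30; A:t4 B:t3
  5. max(5,7)=7c; end=37; A:t4 B:t5
  6. max(8,7)=8c; end=45; A:t6 B:t5
  7. max(6,4)=6c; end=51; A:t6 B:t7
  8. max(8,2)=8c; end=59; A:t8 B:t7
  9. 7=7c; end=66; A:t8 B:t7

step 8: A=load:t8 B=compute:t7 [load-bound]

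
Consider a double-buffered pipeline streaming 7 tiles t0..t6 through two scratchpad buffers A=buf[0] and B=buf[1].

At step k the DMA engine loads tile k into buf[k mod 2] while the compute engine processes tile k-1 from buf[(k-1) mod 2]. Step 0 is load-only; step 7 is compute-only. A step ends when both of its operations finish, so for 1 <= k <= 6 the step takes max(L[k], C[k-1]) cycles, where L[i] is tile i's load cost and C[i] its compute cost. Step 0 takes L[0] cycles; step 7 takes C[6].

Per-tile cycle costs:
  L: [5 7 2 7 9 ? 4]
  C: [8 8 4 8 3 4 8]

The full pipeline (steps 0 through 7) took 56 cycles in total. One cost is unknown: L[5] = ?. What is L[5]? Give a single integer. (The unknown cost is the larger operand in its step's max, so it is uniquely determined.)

L[5] = 7

step 0 → dur = L[0]=5 = 5
step 1 → dur = max(L[1]=7, C[0]=8) = 8
step 2 → dur = max(L[2]=2, C[1]=8) = 8
step 3 → dur = max(L[3]=7, C[2]=4) = 7
step 4 → dur = max(L[4]=9, C[3]=8) = 9
step 5 → dur = max(L[5]=?, C[4]=3) = L[5]  (unknown; binding)
step 6 → dur = max(L[6]=4, C[5]=4) = 4
step 7 → dur = C[6]=8 = 8
sum of known step durations = 49
dur[5] = total - known = 56 - 49 = 7
L[5] is the binding max in step 5, so L[5] = dur[5] = 7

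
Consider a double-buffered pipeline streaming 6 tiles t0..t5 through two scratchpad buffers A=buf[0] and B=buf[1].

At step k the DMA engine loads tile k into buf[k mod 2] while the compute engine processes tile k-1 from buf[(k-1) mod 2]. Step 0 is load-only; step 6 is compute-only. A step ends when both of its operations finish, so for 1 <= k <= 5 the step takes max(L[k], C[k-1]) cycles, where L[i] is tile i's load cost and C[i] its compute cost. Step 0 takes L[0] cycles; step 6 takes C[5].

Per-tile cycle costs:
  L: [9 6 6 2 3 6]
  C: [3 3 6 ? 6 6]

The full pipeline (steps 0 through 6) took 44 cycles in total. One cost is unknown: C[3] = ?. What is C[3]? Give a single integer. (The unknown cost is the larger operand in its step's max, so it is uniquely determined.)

step 0 | dur = L[0]=9 = 9
step 1 | dur = max(L[1]=6, C[0]=3) = 6
step 2 | dur = max(L[2]=6, C[1]=3) = 6
step 3 | dur = max(L[3]=2, C[2]=6) = 6
step 4 | dur = max(L[4]=3, C[3]=?) = C[3]  (unknown; binding)
step 5 | dur = max(L[5]=6, C[4]=6) = 6
step 6 | dur = C[5]=6 = 6
sum of known step durations = 39
dur[4] = total - known = 44 - 39 = 5
C[3] is the binding max in step 4, so C[3] = dur[4] = 5

C[3] = 5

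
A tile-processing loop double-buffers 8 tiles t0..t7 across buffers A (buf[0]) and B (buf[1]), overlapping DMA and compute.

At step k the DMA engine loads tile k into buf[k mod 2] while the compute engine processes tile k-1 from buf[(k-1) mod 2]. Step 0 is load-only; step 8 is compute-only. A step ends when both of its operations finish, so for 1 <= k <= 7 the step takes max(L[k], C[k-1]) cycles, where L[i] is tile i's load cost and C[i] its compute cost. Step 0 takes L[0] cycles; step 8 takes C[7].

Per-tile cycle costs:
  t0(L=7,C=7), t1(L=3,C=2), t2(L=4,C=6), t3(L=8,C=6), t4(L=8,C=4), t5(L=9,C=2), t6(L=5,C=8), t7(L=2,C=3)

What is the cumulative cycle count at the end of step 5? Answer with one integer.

k=0 load=t0/7c comp=- wait=7 total=7
k=1 load=t1/3c comp=t0/7c wait=7 total=14
k=2 load=t2/4c comp=t1/2c wait=4 total=18
k=3 load=t3/8c comp=t2/6c wait=8 total=26
k=4 load=t4/8c comp=t3/6c wait=8 total=34
k=5 load=t5/9c comp=t4/4c wait=9 total=43
k=6 load=t6/5c comp=t5/2c wait=5 total=48
k=7 load=t7/2c comp=t6/8c wait=8 total=56
k=8 load=- comp=t7/3c wait=3 total=59

end_cycle[5] = 43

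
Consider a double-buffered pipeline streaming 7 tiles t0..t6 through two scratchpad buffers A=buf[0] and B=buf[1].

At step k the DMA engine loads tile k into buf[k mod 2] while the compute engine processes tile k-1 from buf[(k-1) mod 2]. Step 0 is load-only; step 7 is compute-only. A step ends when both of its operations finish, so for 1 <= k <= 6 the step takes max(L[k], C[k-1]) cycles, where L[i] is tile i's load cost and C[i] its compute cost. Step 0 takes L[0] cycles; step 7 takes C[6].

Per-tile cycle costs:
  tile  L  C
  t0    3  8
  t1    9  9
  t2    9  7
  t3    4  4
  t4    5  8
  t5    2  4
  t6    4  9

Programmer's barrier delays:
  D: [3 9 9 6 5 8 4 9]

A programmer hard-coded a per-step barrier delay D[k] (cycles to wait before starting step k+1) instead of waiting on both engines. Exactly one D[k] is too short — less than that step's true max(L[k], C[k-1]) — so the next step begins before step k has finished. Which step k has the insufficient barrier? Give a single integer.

step 0: need L[0]=3 = 3; D[0]=3 ok
step 1: need max(L[1]=9,C[0]=8) = 9; D[1]=9 ok
step 2: need max(L[2]=9,C[1]=9) = 9; D[2]=9 ok
step 3: need max(L[3]=4,C[2]=7) = 7; D[3]=6 SHORT
step 4: need max(L[4]=5,C[3]=4) = 5; D[4]=5 ok
step 5: need max(L[5]=2,C[4]=8) = 8; D[5]=8 ok
step 6: need max(L[6]=4,C[5]=4) = 4; D[6]=4 ok
step 7: need C[6]=9 = 9; D[7]=9 ok

hazard at step 3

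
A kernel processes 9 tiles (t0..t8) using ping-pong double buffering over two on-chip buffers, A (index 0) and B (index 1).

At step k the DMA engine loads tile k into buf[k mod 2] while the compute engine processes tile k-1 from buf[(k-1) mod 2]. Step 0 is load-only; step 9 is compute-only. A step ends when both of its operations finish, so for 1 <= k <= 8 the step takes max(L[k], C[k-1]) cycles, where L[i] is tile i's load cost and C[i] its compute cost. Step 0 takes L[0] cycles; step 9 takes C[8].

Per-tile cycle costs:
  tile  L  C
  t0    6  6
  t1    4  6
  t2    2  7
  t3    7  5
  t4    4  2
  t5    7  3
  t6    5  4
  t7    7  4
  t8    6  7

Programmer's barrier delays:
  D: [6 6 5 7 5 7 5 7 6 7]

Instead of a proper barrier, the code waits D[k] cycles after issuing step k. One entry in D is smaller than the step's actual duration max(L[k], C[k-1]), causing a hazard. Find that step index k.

hazard at step 2

[0] required=L[0]=6=6 vs D=6 ok
[1] required=max(L[1]=4,C[0]=6)=6 vs D=6 ok
[2] required=max(L[2]=2,C[1]=6)=6 vs D=5 SHORT
[3] required=max(L[3]=7,C[2]=7)=7 vs D=7 ok
[4] required=max(L[4]=4,C[3]=5)=5 vs D=5 ok
[5] required=max(L[5]=7,C[4]=2)=7 vs D=7 ok
[6] required=max(L[6]=5,C[5]=3)=5 vs D=5 ok
[7] required=max(L[7]=7,C[6]=4)=7 vs D=7 ok
[8] required=max(L[8]=6,C[7]=4)=6 vs D=6 ok
[9] required=C[8]=7=7 vs D=7 ok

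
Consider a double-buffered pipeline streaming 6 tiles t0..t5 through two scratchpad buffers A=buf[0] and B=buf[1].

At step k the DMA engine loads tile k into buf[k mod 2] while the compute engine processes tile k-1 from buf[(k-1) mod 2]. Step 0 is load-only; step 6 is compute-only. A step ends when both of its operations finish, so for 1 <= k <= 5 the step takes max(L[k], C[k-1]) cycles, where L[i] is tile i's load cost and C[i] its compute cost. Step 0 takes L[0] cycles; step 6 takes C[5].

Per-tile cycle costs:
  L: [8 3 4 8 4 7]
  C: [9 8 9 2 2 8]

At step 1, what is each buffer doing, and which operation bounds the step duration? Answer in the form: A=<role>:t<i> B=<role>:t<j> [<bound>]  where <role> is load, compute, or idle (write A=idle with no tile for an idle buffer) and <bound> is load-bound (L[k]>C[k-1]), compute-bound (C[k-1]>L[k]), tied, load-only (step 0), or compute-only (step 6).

step 1: A=compute:t0 B=load:t1 [compute-bound]

step 0: L[0]=8 → dur=8, Σ=8 | A=load:t0 B=idle [load-only]
step 1: L[1]=3 C[0]=9 → dur=9, Σ=17 | A=compute:t0 B=load:t1 [compute-bound]
step 2: L[2]=4 C[1]=8 → dur=8, Σ=25 | A=load:t2 B=compute:t1 [compute-bound]
step 3: L[3]=8 C[2]=9 → dur=9, Σ=34 | A=compute:t2 B=load:t3 [compute-bound]
step 4: L[4]=4 C[3]=2 → dur=4, Σ=38 | A=load:t4 B=compute:t3 [load-bound]
step 5: L[5]=7 C[4]=2 → dur=7, Σ=45 | A=compute:t4 B=load:t5 [load-bound]
step 6: C[5]=8 → dur=8, Σ=53 | A=idle B=compute:t5 [compute-only]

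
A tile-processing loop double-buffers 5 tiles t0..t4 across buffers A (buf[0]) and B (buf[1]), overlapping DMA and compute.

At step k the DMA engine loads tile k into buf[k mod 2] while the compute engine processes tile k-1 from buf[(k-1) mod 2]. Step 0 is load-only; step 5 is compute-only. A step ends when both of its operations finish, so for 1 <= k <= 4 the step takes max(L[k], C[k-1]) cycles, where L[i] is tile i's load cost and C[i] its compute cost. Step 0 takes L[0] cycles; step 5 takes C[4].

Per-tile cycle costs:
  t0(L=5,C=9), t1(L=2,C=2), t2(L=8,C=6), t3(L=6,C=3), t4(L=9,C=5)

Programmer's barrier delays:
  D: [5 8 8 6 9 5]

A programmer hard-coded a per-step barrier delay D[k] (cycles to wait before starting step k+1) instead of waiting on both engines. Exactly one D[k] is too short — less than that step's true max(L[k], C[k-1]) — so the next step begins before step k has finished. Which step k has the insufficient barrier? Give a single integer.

hazard at step 1

k=0 barrier L[0]=5→5c, D[0]=5 ok
k=1 barrier max(L[1]=2,C[0]=9)→9c, D[1]=8 SHORT
k=2 barrier max(L[2]=8,C[1]=2)→8c, D[2]=8 ok
k=3 barrier max(L[3]=6,C[2]=6)→6c, D[3]=6 ok
k=4 barrier max(L[4]=9,C[3]=3)→9c, D[4]=9 ok
k=5 barrier C[4]=5→5c, D[5]=5 ok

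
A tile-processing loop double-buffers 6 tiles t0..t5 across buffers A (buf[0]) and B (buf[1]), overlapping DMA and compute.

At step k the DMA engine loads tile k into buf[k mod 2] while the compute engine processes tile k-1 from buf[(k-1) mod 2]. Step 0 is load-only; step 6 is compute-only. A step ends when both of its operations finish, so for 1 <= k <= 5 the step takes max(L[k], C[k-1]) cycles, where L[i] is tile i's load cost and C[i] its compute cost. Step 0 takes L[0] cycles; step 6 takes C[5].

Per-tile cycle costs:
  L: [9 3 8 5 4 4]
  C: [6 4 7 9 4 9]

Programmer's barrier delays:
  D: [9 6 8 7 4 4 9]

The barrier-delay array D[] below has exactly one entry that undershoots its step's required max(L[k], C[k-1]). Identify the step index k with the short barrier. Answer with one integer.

k=0 barrier L[0]=9→9c, D[0]=9 ok
k=1 barrier max(L[1]=3,C[0]=6)→6c, D[1]=6 ok
k=2 barrier max(L[2]=8,C[1]=4)→8c, D[2]=8 ok
k=3 barrier max(L[3]=5,C[2]=7)→7c, D[3]=7 ok
k=4 barrier max(L[4]=4,C[3]=9)→9c, D[4]=4 SHORT
k=5 barrier max(L[5]=4,C[4]=4)→4c, D[5]=4 ok
k=6 barrier C[5]=9→9c, D[6]=9 ok

hazard at step 4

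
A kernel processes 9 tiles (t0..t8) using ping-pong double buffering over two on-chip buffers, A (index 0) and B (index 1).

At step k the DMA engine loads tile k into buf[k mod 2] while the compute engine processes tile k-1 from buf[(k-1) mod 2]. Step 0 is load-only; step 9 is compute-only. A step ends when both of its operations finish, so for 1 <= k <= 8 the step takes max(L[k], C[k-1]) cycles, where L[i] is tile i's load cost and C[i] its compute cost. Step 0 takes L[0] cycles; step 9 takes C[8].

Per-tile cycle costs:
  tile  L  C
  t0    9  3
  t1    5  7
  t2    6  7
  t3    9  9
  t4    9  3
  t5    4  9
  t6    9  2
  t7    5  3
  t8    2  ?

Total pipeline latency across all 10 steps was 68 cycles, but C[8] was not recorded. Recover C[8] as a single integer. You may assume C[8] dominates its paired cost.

step 0 | dur = L[0]=9 = 9
step 1 | dur = max(L[1]=5, C[0]=3) = 5
step 2 | dur = max(L[2]=6, C[1]=7) = 7
step 3 | dur = max(L[3]=9, C[2]=7) = 9
step 4 | dur = max(L[4]=9, C[3]=9) = 9
step 5 | dur = max(L[5]=4, C[4]=3) = 4
step 6 | dur = max(L[6]=9, C[5]=9) = 9
step 7 | dur = max(L[7]=5, C[6]=2) = 5
step 8 | dur = max(L[8]=2, C[7]=3) = 3
step 9 | dur = C[8]=? = C[8]  (unknown; binding)
sum of known step durations = 60
dur[9] = total - known = 68 - 60 = 8
C[8] is the binding max in step 9, so C[8] = dur[9] = 8

C[8] = 8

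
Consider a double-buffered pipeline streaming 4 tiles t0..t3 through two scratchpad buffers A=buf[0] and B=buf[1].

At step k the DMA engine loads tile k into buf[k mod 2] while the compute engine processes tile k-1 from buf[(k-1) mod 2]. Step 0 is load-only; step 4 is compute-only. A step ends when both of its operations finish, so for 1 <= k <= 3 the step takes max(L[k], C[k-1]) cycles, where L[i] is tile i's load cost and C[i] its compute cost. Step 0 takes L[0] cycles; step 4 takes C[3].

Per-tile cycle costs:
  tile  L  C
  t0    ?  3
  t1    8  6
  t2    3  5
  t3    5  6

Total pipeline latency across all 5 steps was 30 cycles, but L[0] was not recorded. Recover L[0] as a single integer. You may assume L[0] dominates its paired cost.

L[0] = 5

step 0: dur = L[0]=? = L[0]  (unknown; binding)
step 1: dur = max(L[1]=8, C[0]=3) = 8
step 2: dur = max(L[2]=3, C[1]=6) = 6
step 3: dur = max(L[3]=5, C[2]=5) = 5
step 4: dur = C[3]=6 = 6
sum of known step durations = 25
dur[0] = total - known = 30 - 25 = 5
L[0] is the binding max in step 0, so L[0] = dur[0] = 5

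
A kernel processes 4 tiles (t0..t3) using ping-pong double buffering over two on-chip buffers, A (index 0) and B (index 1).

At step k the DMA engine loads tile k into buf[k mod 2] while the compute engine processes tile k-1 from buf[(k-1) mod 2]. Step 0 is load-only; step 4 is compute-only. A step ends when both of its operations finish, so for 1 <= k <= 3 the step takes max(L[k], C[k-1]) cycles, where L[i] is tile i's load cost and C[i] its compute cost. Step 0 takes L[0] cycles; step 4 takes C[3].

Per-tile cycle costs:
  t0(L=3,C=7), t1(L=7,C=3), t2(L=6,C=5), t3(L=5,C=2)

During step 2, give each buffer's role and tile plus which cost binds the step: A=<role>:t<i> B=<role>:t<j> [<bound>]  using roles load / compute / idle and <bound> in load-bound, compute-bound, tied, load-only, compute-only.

k=0 load=t0/3c comp=- wait=3 total=3
k=1 load=t1/7c comp=t0/7c wait=7 total=10
k=2 load=t2/6c comp=t1/3c wait=6 total=16
k=3 load=t3/5c comp=t2/5c wait=5 total=21
k=4 load=- comp=t3/2c wait=2 total=23

step 2: A=load:t2 B=compute:t1 [load-bound]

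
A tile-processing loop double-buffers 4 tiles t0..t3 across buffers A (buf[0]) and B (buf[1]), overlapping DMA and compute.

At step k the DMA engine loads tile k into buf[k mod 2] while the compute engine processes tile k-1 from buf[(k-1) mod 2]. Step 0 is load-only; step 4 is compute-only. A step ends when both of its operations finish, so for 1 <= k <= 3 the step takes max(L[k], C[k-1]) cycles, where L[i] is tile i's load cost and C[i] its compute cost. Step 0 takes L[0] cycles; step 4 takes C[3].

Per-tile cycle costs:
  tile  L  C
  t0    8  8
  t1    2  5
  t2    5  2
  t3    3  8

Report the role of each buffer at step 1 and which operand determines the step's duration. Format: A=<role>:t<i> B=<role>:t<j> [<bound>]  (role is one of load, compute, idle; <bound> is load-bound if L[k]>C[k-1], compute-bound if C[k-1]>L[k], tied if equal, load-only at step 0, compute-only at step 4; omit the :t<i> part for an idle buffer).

step 1: A=compute:t0 B=load:t1 [compute-bound]

[0] DMA t0→A (8c) ∥ CU idle ⇒ 8c, clock 8
[1] DMA t1→B (2c) ∥ CU A:t0 (8c) ⇒ 8c, clock 16
[2] DMA t2→A (5c) ∥ CU B:t1 (5c) ⇒ 5c, clock 21
[3] DMA t3→B (3c) ∥ CU A:t2 (2c) ⇒ 3c, clock 24
[4] DMA idle ∥ CU B:t3 (8c) ⇒ 8c, clock 32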